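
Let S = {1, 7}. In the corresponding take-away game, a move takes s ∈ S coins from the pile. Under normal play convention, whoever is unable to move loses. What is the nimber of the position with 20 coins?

0

n :  0  1  2  3  4  5  6  7  8  9 10 11 12 13 14 15 16 17 18 19 20
G :  0  1  0  1  0  1  0  1  0  1  0  1  0  1  0  1  0  1  0  1  0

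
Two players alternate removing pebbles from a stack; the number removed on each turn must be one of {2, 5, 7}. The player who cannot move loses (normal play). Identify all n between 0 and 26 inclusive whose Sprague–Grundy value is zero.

0, 1, 4, 10, 13, 14, 22, 23, 26

n :  0  1  2  3  4  5  6  7  8  9 10 11 12 13 14 15 16 17 18 19 20 21 22 23 24 25 26
G :  0  0  1  1  0  2  1  3  2  2  0  3  1  0  0  1  1  2  2  3  3  2  0  0  1  1  0
P-positions are exactly the n with G(n) = 0.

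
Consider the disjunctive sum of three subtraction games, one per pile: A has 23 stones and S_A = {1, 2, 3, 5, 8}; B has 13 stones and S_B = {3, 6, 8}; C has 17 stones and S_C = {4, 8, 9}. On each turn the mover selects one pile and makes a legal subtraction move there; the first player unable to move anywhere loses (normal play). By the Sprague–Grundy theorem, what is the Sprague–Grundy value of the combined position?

Pile A, S = {1, 2, 3, 5, 8}:
G(0) = 0
G(1) = mex{0} = 1
G(2) = mex{1,0} = 2
G(3) = mex{2,1,0} = 3
G(4) = mex{3,2,1} = 0
G(5) = mex{0,3,2,0} = 1
G(6) = mex{1,0,3,1} = 2
G(7) = mex{2,1,0,2} = 3
G(8) = mex{3,2,1,3,0} = 4
G(9) = mex{4,3,2,0,1} = 5
G(10) = mex{5,4,3,1,2} = 0
G(11) = mex{0,5,4,2,3} = 1
G(12) = mex{1,0,5,3,0} = 2
G(13) = mex{2,1,0,4,1} = 3
G(14) = mex{3,2,1,5,2} = 0
G(15) = mex{0,3,2,0,3} = 1
G(16) = mex{1,0,3,1,4} = 2
G(17) = mex{2,1,0,2,5} = 3
G(18) = mex{3,2,1,3,0} = 4
G(19) = mex{4,3,2,0,1} = 5
G(20) = mex{5,4,3,1,2} = 0
G(21) = mex{0,5,4,2,3} = 1
G(22) = mex{1,0,5,3,0} = 2
G(23) = mex{2,1,0,4,1} = 3
G_A(23) = 3.
Pile B, S = {3, 6, 8}:
G(0) = 0
G(1) = mex{} = 0
G(2) = mex{} = 0
G(3) = mex{0} = 1
G(4) = mex{0} = 1
G(5) = mex{0} = 1
G(6) = mex{1,0} = 2
G(7) = mex{1,0} = 2
G(8) = mex{1,0,0} = 2
G(9) = mex{2,1,0} = 3
G(10) = mex{2,1,0} = 3
G(11) = mex{2,1,1} = 0
G(12) = mex{3,2,1} = 0
G(13) = mex{3,2,1} = 0
G_B(13) = 0.
Pile C, S = {4, 8, 9}:
n :  0  1  2  3  4  5  6  7  8  9 10 11 12 13 14 15 16 17
G :  0  0  0  0  1  1  1  1  2  2  2  2  3  0  0  0  0  1
G_C(17) = 1.
Combined Grundy value = 3 ⊕ 0 ⊕ 1 = 2.

2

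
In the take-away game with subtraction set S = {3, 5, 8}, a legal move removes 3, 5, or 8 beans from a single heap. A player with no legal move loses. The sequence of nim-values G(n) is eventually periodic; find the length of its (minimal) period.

G(0) = 0
G(1) = mex{} = 0
G(2) = mex{} = 0
G(3) = mex{0} = 1
G(4) = mex{0} = 1
G(5) = mex{0,0} = 1
G(6) = mex{1,0} = 2
G(7) = mex{1,0} = 2
G(8) = mex{1,1,0} = 2
G(9) = mex{2,1,0} = 3
G(10) = mex{2,1,0} = 3
G(11) = mex{2,2,1} = 0
G(12) = mex{3,2,1} = 0
G(13) = mex{3,2,1} = 0
G(14) = mex{0,3,2} = 1
G(15) = mex{0,3,2} = 1
G(16) = mex{0,0,2} = 1
G(17) = mex{1,0,3} = 2
G(18) = mex{1,0,3} = 2
G(19) = mex{1,1,0} = 2
G(20) = mex{2,1,0} = 3
G(21) = mex{2,1,0} = 3
G(22) = mex{2,2,1} = 0
G(23) = mex{3,2,1} = 0
G(n+11) = G(n) holds for n = 0,…,7 (a full window of length max(S) = 8), so the sequence is purely periodic with period 11.

11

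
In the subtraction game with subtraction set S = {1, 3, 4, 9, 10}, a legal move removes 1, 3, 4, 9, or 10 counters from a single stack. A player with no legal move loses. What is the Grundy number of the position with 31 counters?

G(0) = 0
G(1) = mex{0} = 1
G(2) = mex{1} = 0
G(3) = mex{0,0} = 1
G(4) = mex{1,1,0} = 2
G(5) = mex{2,0,1} = 3
G(6) = mex{3,1,0} = 2
G(7) = mex{2,2,1} = 0
G(8) = mex{0,3,2} = 1
G(9) = mex{1,2,3,0} = 4
G(10) = mex{4,0,2,1,0} = 3
G(11) = mex{3,1,0,0,1} = 2
G(12) = mex{2,4,1,1,0} = 3
G(13) = mex{3,3,4,2,1} = 0
G(14) = mex{0,2,3,3,2} = 1
G(15) = mex{1,3,2,2,3} = 0
G(16) = mex{0,0,3,0,2} = 1
G(17) = mex{1,1,0,1,0} = 2
G(18) = mex{2,0,1,4,1} = 3
G(19) = mex{3,1,0,3,4} = 2
G(20) = mex{2,2,1,2,3} = 0
G(21) = mex{0,3,2,3,2} = 1
G(22) = mex{1,2,3,0,3} = 4
G(23) = mex{4,0,2,1,0} = 3
G(24) = mex{3,1,0,0,1} = 2
G(25) = mex{2,4,1,1,0} = 3
G(26) = mex{3,3,4,2,1} = 0
G(27) = mex{0,2,3,3,2} = 1
G(28) = mex{1,3,2,2,3} = 0
G(29) = mex{0,0,3,0,2} = 1
G(30) = mex{1,1,0,1,0} = 2
G(31) = mex{2,0,1,4,1} = 3

3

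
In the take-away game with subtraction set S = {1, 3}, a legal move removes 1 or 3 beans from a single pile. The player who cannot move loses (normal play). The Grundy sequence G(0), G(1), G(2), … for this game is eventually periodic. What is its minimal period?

2

G(0) = 0
G(1) = mex{0} = 1
G(2) = mex{1} = 0
G(3) = mex{0,0} = 1
G(4) = mex{1,1} = 0
G(5) = mex{0,0} = 1
G(6) = mex{1,1} = 0
G(7) = mex{0,0} = 1
G(8) = mex{1,1} = 0
G(9) = mex{0,0} = 1
G(10) = mex{1,1} = 0
G(11) = mex{0,0} = 1
G(12) = mex{1,1} = 0
G(13) = mex{0,0} = 1
G(14) = mex{1,1} = 0
G(n+2) = G(n) holds for n = 0,…,2 (a full window of length max(S) = 3), so the sequence is purely periodic with period 2.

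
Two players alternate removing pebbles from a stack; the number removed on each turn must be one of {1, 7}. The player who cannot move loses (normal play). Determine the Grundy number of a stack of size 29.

n :  0  1  2  3  4  5  6  7  8  9 10 11 12 13 14 15 16 17 18 19 20 21 22 23 24 25 26 27 28 29
G :  0  1  0  1  0  1  0  1  0  1  0  1  0  1  0  1  0  1  0  1  0  1  0  1  0  1  0  1  0  1

1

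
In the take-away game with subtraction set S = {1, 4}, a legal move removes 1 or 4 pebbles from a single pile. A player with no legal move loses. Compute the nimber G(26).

1

n :  0  1  2  3  4  5  6  7  8  9 10 11 12 13 14 15 16 17 18 19 20 21 22 23 24 25 26
G :  0  1  0  1  2  0  1  0  1  2  0  1  0  1  2  0  1  0  1  2  0  1  0  1  2  0  1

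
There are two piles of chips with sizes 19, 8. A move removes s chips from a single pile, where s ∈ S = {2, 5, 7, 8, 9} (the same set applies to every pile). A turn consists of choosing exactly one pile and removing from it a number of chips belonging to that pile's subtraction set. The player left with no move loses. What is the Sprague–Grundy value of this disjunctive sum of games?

0

All piles use S = {2, 5, 7, 8, 9}:
G(0) = 0
G(1) = mex{} = 0
G(2) = mex{0} = 1
G(3) = mex{0} = 1
G(4) = mex{1} = 0
G(5) = mex{1,0} = 2
G(6) = mex{0,0} = 1
G(7) = mex{2,1,0} = 3
G(8) = mex{1,1,0,0} = 2
G(9) = mex{3,0,1,0,0} = 2
G(10) = mex{2,2,1,1,0} = 3
G(11) = mex{2,1,0,1,1} = 3
G(12) = mex{3,3,2,0,1} = 4
G(13) = mex{3,2,1,2,0} = 4
G(14) = mex{4,2,3,1,2} = 0
G(15) = mex{4,3,2,3,1} = 0
G(16) = mex{0,3,2,2,3} = 1
G(17) = mex{0,4,3,2,2} = 1
G(18) = mex{1,4,3,3,2} = 0
G(19) = mex{1,0,4,3,3} = 2
Pile A: G(19) = 2.
Pile B: G(8) = 2.
Combined Grundy value = 2 ⊕ 2 = 0.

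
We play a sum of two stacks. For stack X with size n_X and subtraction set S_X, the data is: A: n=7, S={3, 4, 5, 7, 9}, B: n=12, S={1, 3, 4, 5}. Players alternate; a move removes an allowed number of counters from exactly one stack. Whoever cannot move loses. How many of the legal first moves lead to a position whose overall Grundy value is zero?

0

Stack A, S = {3, 4, 5, 7, 9}:
n : 0 1 2 3 4 5 6 7
G : 0 0 0 1 1 1 2 2
G_A(7) = 2.
Stack B, S = {1, 3, 4, 5}:
n :  0  1  2  3  4  5  6  7  8  9 10 11 12
G :  0  1  0  1  2  3  2  3  0  1  0  1  2
G_B(12) = 2.
Combined Grundy value = 2 ⊕ 2 = 0.
A winning move leaves total XOR = 0, i.e. changes one component's Grundy value g to g ⊕ X where X is the current total.
Stack A: target g' = 2⊕0 = 2, but every legal move changes the Grundy value (mex property), so 0 moves.
Stack B: target g' = 2⊕0 = 2, but every legal move changes the Grundy value (mex property), so 0 moves.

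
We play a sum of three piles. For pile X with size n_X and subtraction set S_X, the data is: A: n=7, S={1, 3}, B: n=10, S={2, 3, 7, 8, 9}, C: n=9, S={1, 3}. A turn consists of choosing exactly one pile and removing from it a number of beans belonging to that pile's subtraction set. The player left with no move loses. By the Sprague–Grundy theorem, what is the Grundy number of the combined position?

2

Pile A, S = {1, 3}:
n : 0 1 2 3 4 5 6 7
G : 0 1 0 1 0 1 0 1
G_A(7) = 1.
Pile B, S = {2, 3, 7, 8, 9}:
G(0) = 0
G(1) = mex{} = 0
G(2) = mex{0} = 1
G(3) = mex{0,0} = 1
G(4) = mex{1,0} = 2
G(5) = mex{1,1} = 0
G(6) = mex{2,1} = 0
G(7) = mex{0,2,0} = 1
G(8) = mex{0,0,0,0} = 1
G(9) = mex{1,0,1,0,0} = 2
G(10) = mex{1,1,1,1,0} = 2
G_B(10) = 2.
Pile C, S = {1, 3}:
n : 0 1 2 3 4 5 6 7 8 9
G : 0 1 0 1 0 1 0 1 0 1
G_C(9) = 1.
Combined Grundy value = 1 ⊕ 2 ⊕ 1 = 2.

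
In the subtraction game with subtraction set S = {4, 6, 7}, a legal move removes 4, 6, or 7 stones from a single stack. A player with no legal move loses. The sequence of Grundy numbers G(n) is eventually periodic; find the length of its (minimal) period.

11

n :  0  1  2  3  4  5  6  7  8  9 10 11 12 13 14 15 16 17 18 19 20 21 22 23
G :  0  0  0  0  1  1  1  1  2  2  2  0  0  0  0  1  1  1  1  2  2  2  0  0
G(n+11) = G(n) holds for n = 0,…,6 (a full window of length max(S) = 7), so the sequence is purely periodic with period 11.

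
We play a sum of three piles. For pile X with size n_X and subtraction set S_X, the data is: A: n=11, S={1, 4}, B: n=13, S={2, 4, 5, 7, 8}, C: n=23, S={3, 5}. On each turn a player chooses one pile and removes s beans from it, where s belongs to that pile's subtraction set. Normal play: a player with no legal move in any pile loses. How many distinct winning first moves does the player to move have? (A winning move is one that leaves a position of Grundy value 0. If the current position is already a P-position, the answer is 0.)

2

Pile A, S = {1, 4}:
n :  0  1  2  3  4  5  6  7  8  9 10 11
G :  0  1  0  1  2  0  1  0  1  2  0  1
G_A(11) = 1.
Pile B, S = {2, 4, 5, 7, 8}:
G(0) = 0
G(1) = mex{} = 0
G(2) = mex{0} = 1
G(3) = mex{0} = 1
G(4) = mex{1,0} = 2
G(5) = mex{1,0,0} = 2
G(6) = mex{2,1,0} = 3
G(7) = mex{2,1,1,0} = 3
G(8) = mex{3,2,1,0,0} = 4
G(9) = mex{3,2,2,1,0} = 4
G(10) = mex{4,3,2,1,1} = 0
G(11) = mex{4,3,3,2,1} = 0
G(12) = mex{0,4,3,2,2} = 1
G(13) = mex{0,4,4,3,2} = 1
G_B(13) = 1.
Pile C, S = {3, 5}:
G(0) = 0
G(1) = mex{} = 0
G(2) = mex{} = 0
G(3) = mex{0} = 1
G(4) = mex{0} = 1
G(5) = mex{0,0} = 1
G(6) = mex{1,0} = 2
G(7) = mex{1,0} = 2
G(8) = mex{1,1} = 0
G(9) = mex{2,1} = 0
G(10) = mex{2,1} = 0
G(11) = mex{0,2} = 1
G(12) = mex{0,2} = 1
G(13) = mex{0,0} = 1
G(14) = mex{1,0} = 2
G(15) = mex{1,0} = 2
G(16) = mex{1,1} = 0
G(17) = mex{2,1} = 0
G(18) = mex{2,1} = 0
G(19) = mex{0,2} = 1
G(20) = mex{0,2} = 1
G(21) = mex{0,0} = 1
G(22) = mex{1,0} = 2
G(23) = mex{1,0} = 2
G_C(23) = 2.
Combined Grundy value = 1 ⊕ 1 ⊕ 2 = 2.
A winning move leaves total XOR = 0, i.e. changes one component's Grundy value g to g ⊕ X where X is the current total.
Pile A: need g' = 1⊕2 = 3. Options: 11−1→G=0, 11−4→G=0. Hits: 0.
Pile B: need g' = 1⊕2 = 3. Options: 13−2→G=0, 13−4→G=4, 13−5→G=4, 13−7→G=3, 13−8→G=2. Hits: 1.
Pile C: need g' = 2⊕2 = 0. Options: 23−3→G=1, 23−5→G=0. Hits: 1.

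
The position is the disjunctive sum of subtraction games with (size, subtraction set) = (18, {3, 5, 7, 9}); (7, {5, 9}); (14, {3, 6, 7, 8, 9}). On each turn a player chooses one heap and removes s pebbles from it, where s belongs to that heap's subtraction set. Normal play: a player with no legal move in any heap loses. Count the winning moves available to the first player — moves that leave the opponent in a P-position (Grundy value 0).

2

Heap A, S = {3, 5, 7, 9}:
n :  0  1  2  3  4  5  6  7  8  9 10 11 12 13 14 15 16 17 18
G :  0  0  0  1  1  1  2  2  2  3  3  3  0  0  0  1  1  1  2
G_A(18) = 2.
Heap B, S = {5, 9}:
G(0) = 0
G(1) = mex{} = 0
G(2) = mex{} = 0
G(3) = mex{} = 0
G(4) = mex{} = 0
G(5) = mex{0} = 1
G(6) = mex{0} = 1
G(7) = mex{0} = 1
G_B(7) = 1.
Heap C, S = {3, 6, 7, 8, 9}:
G(0) = 0
G(1) = mex{} = 0
G(2) = mex{} = 0
G(3) = mex{0} = 1
G(4) = mex{0} = 1
G(5) = mex{0} = 1
G(6) = mex{1,0} = 2
G(7) = mex{1,0,0} = 2
G(8) = mex{1,0,0,0} = 2
G(9) = mex{2,1,0,0,0} = 3
G(10) = mex{2,1,1,0,0} = 3
G(11) = mex{2,1,1,1,0} = 3
G(12) = mex{3,2,1,1,1} = 0
G(13) = mex{3,2,2,1,1} = 0
G(14) = mex{3,2,2,2,1} = 0
G_C(14) = 0.
Combined Grundy value = 2 ⊕ 1 ⊕ 0 = 3.
A winning move leaves total XOR = 0, i.e. changes one component's Grundy value g to g ⊕ X where X is the current total.
Heap A: need g' = 2⊕3 = 1. Options: 18−3→G=1, 18−5→G=0, 18−7→G=3, 18−9→G=3. Hits: 1.
Heap B: need g' = 1⊕3 = 2. Options: 7−5→G=0. Hits: 0.
Heap C: need g' = 0⊕3 = 3. Options: 14−3→G=3, 14−6→G=2, 14−7→G=2, 14−8→G=2, 14−9→G=1. Hits: 1.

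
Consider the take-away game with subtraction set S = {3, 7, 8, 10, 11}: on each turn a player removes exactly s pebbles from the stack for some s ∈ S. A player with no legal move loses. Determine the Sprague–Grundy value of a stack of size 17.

5

G(0) = 0
G(1) = mex{} = 0
G(2) = mex{} = 0
G(3) = mex{0} = 1
G(4) = mex{0} = 1
G(5) = mex{0} = 1
G(6) = mex{1} = 0
G(7) = mex{1,0} = 2
G(8) = mex{1,0,0} = 2
G(9) = mex{0,0,0} = 1
G(10) = mex{2,1,0,0} = 3
G(11) = mex{2,1,1,0,0} = 3
G(12) = mex{1,1,1,0,0} = 2
G(13) = mex{3,0,1,1,0} = 2
G(14) = mex{3,2,0,1,1} = 4
G(15) = mex{2,2,2,1,1} = 0
G(16) = mex{2,1,2,0,1} = 3
G(17) = mex{4,3,1,2,0} = 5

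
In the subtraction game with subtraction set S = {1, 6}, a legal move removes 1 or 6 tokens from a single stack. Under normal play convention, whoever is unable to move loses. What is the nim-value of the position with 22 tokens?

G(0) = 0
G(1) = mex{0} = 1
G(2) = mex{1} = 0
G(3) = mex{0} = 1
G(4) = mex{1} = 0
G(5) = mex{0} = 1
G(6) = mex{1,0} = 2
G(7) = mex{2,1} = 0
G(8) = mex{0,0} = 1
G(9) = mex{1,1} = 0
G(10) = mex{0,0} = 1
G(11) = mex{1,1} = 0
G(12) = mex{0,2} = 1
G(13) = mex{1,0} = 2
G(14) = mex{2,1} = 0
G(15) = mex{0,0} = 1
G(16) = mex{1,1} = 0
G(17) = mex{0,0} = 1
G(18) = mex{1,1} = 0
G(19) = mex{0,2} = 1
G(20) = mex{1,0} = 2
G(21) = mex{2,1} = 0
G(22) = mex{0,0} = 1

1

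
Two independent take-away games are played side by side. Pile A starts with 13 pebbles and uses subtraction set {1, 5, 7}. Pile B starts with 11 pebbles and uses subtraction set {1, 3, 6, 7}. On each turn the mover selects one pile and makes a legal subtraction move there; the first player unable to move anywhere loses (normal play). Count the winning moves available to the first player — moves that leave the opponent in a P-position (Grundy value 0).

Pile A, S = {1, 5, 7}:
G(0) = 0
G(1) = mex{0} = 1
G(2) = mex{1} = 0
G(3) = mex{0} = 1
G(4) = mex{1} = 0
G(5) = mex{0,0} = 1
G(6) = mex{1,1} = 0
G(7) = mex{0,0,0} = 1
G(8) = mex{1,1,1} = 0
G(9) = mex{0,0,0} = 1
G(10) = mex{1,1,1} = 0
G(11) = mex{0,0,0} = 1
G(12) = mex{1,1,1} = 0
G(13) = mex{0,0,0} = 1
G_A(13) = 1.
Pile B, S = {1, 3, 6, 7}:
n :  0  1  2  3  4  5  6  7  8  9 10 11
G :  0  1  0  1  0  1  2  3  2  3  2  3
G_B(11) = 3.
Combined Grundy value = 1 ⊕ 3 = 2.
A winning move leaves total XOR = 0, i.e. changes one component's Grundy value g to g ⊕ X where X is the current total.
Pile A: need g' = 1⊕2 = 3. Options: 13−1→G=0, 13−5→G=0, 13−7→G=0. Hits: 0.
Pile B: need g' = 3⊕2 = 1. Options: 11−1→G=2, 11−3→G=2, 11−6→G=1, 11−7→G=0. Hits: 1.

1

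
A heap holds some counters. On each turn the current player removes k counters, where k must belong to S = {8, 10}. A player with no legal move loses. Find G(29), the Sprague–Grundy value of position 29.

G(0) = 0
G(1) = mex{} = 0
G(2) = mex{} = 0
G(3) = mex{} = 0
G(4) = mex{} = 0
G(5) = mex{} = 0
G(6) = mex{} = 0
G(7) = mex{} = 0
G(8) = mex{0} = 1
G(9) = mex{0} = 1
G(10) = mex{0,0} = 1
G(11) = mex{0,0} = 1
G(12) = mex{0,0} = 1
G(13) = mex{0,0} = 1
G(14) = mex{0,0} = 1
G(15) = mex{0,0} = 1
G(16) = mex{1,0} = 2
G(17) = mex{1,0} = 2
G(18) = mex{1,1} = 0
G(19) = mex{1,1} = 0
G(20) = mex{1,1} = 0
G(21) = mex{1,1} = 0
G(22) = mex{1,1} = 0
G(23) = mex{1,1} = 0
G(24) = mex{2,1} = 0
G(25) = mex{2,1} = 0
G(26) = mex{0,2} = 1
G(27) = mex{0,2} = 1
G(28) = mex{0,0} = 1
G(29) = mex{0,0} = 1

1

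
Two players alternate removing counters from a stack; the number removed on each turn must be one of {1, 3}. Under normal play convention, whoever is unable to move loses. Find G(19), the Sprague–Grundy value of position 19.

1

G(0) = 0
G(1) = mex{0} = 1
G(2) = mex{1} = 0
G(3) = mex{0,0} = 1
G(4) = mex{1,1} = 0
G(5) = mex{0,0} = 1
G(6) = mex{1,1} = 0
G(7) = mex{0,0} = 1
G(8) = mex{1,1} = 0
G(9) = mex{0,0} = 1
G(10) = mex{1,1} = 0
G(11) = mex{0,0} = 1
G(12) = mex{1,1} = 0
G(13) = mex{0,0} = 1
G(14) = mex{1,1} = 0
G(15) = mex{0,0} = 1
G(16) = mex{1,1} = 0
G(17) = mex{0,0} = 1
G(18) = mex{1,1} = 0
G(19) = mex{0,0} = 1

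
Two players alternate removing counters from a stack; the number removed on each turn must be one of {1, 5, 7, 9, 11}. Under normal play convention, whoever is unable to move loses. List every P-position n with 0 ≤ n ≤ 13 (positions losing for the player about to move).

0, 2, 4, 6, 8, 10, 12

G(0) = 0
G(1) = mex{0} = 1
G(2) = mex{1} = 0
G(3) = mex{0} = 1
G(4) = mex{1} = 0
G(5) = mex{0,0} = 1
G(6) = mex{1,1} = 0
G(7) = mex{0,0,0} = 1
G(8) = mex{1,1,1} = 0
G(9) = mex{0,0,0,0} = 1
G(10) = mex{1,1,1,1} = 0
G(11) = mex{0,0,0,0,0} = 1
G(12) = mex{1,1,1,1,1} = 0
G(13) = mex{0,0,0,0,0} = 1
P-positions are exactly the n with G(n) = 0.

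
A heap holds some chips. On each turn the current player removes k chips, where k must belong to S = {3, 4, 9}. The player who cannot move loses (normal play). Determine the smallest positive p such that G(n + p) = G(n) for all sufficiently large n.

n :  0  1  2  3  4  5  6  7  8  9 10 11 12 13 14 15 16 17 18 19 20 21 22 23 24 25 26 27
G :  0  0  0  1  1  1  2  0  0  3  1  1  2  0  0  0  1  1  1  2  0  0  3  1  1  2  0  0
G(n+13) = G(n) holds for n = 0,…,8 (a full window of length max(S) = 9), so the sequence is purely periodic with period 13.

13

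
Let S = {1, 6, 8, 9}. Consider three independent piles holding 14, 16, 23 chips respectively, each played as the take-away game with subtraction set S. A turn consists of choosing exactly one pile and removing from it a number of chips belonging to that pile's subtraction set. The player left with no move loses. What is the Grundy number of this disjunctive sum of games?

0

All piles use S = {1, 6, 8, 9}:
G(0) = 0
G(1) = mex{0} = 1
G(2) = mex{1} = 0
G(3) = mex{0} = 1
G(4) = mex{1} = 0
G(5) = mex{0} = 1
G(6) = mex{1,0} = 2
G(7) = mex{2,1} = 0
G(8) = mex{0,0,0} = 1
G(9) = mex{1,1,1,0} = 2
G(10) = mex{2,0,0,1} = 3
G(11) = mex{3,1,1,0} = 2
G(12) = mex{2,2,0,1} = 3
G(13) = mex{3,0,1,0} = 2
G(14) = mex{2,1,2,1} = 0
G(15) = mex{0,2,0,2} = 1
G(16) = mex{1,3,1,0} = 2
G(17) = mex{2,2,2,1} = 0
G(18) = mex{0,3,3,2} = 1
G(19) = mex{1,2,2,3} = 0
G(20) = mex{0,0,3,2} = 1
G(21) = mex{1,1,2,3} = 0
G(22) = mex{0,2,0,2} = 1
G(23) = mex{1,0,1,0} = 2
Pile A: G(14) = 0.
Pile B: G(16) = 2.
Pile C: G(23) = 2.
Combined Grundy value = 0 ⊕ 2 ⊕ 2 = 0.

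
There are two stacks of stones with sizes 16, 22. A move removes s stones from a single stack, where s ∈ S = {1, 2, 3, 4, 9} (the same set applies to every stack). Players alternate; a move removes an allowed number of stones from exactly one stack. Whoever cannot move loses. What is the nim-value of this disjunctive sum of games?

3

All stacks use S = {1, 2, 3, 4, 9}:
G(0) = 0
G(1) = mex{0} = 1
G(2) = mex{1,0} = 2
G(3) = mex{2,1,0} = 3
G(4) = mex{3,2,1,0} = 4
G(5) = mex{4,3,2,1} = 0
G(6) = mex{0,4,3,2} = 1
G(7) = mex{1,0,4,3} = 2
G(8) = mex{2,1,0,4} = 3
G(9) = mex{3,2,1,0,0} = 4
G(10) = mex{4,3,2,1,1} = 0
G(11) = mex{0,4,3,2,2} = 1
G(12) = mex{1,0,4,3,3} = 2
G(13) = mex{2,1,0,4,4} = 3
G(14) = mex{3,2,1,0,0} = 4
G(15) = mex{4,3,2,1,1} = 0
G(16) = mex{0,4,3,2,2} = 1
G(17) = mex{1,0,4,3,3} = 2
G(18) = mex{2,1,0,4,4} = 3
G(19) = mex{3,2,1,0,0} = 4
G(20) = mex{4,3,2,1,1} = 0
G(21) = mex{0,4,3,2,2} = 1
G(22) = mex{1,0,4,3,3} = 2
Stack A: G(16) = 1.
Stack B: G(22) = 2.
Combined Grundy value = 1 ⊕ 2 = 3.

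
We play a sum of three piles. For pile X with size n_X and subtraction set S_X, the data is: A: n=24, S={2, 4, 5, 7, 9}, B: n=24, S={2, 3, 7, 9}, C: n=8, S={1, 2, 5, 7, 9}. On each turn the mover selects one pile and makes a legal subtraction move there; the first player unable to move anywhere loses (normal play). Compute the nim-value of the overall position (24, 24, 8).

Pile A, S = {2, 4, 5, 7, 9}:
G(0) = 0
G(1) = mex{} = 0
G(2) = mex{0} = 1
G(3) = mex{0} = 1
G(4) = mex{1,0} = 2
G(5) = mex{1,0,0} = 2
G(6) = mex{2,1,0} = 3
G(7) = mex{2,1,1,0} = 3
G(8) = mex{3,2,1,0} = 4
G(9) = mex{3,2,2,1,0} = 4
G(10) = mex{4,3,2,1,0} = 5
G(11) = mex{4,3,3,2,1} = 0
G(12) = mex{5,4,3,2,1} = 0
G(13) = mex{0,4,4,3,2} = 1
G(14) = mex{0,5,4,3,2} = 1
G(15) = mex{1,0,5,4,3} = 2
G(16) = mex{1,0,0,4,3} = 2
G(17) = mex{2,1,0,5,4} = 3
G(18) = mex{2,1,1,0,4} = 3
G(19) = mex{3,2,1,0,5} = 4
G(20) = mex{3,2,2,1,0} = 4
G(21) = mex{4,3,2,1,0} = 5
G(22) = mex{4,3,3,2,1} = 0
G(23) = mex{5,4,3,2,1} = 0
G(24) = mex{0,4,4,3,2} = 1
G_A(24) = 1.
Pile B, S = {2, 3, 7, 9}:
n :  0  1  2  3  4  5  6  7  8  9 10 11 12 13 14 15 16 17 18 19 20 21 22 23 24
G :  0  0  1  1  2  0  0  1  1  2  2  0  3  1  2  2  0  0  1  1  2  0  0  1  1
G_B(24) = 1.
Pile C, S = {1, 2, 5, 7, 9}:
G(0) = 0
G(1) = mex{0} = 1
G(2) = mex{1,0} = 2
G(3) = mex{2,1} = 0
G(4) = mex{0,2} = 1
G(5) = mex{1,0,0} = 2
G(6) = mex{2,1,1} = 0
G(7) = mex{0,2,2,0} = 1
G(8) = mex{1,0,0,1} = 2
G_C(8) = 2.
Combined Grundy value = 1 ⊕ 1 ⊕ 2 = 2.

2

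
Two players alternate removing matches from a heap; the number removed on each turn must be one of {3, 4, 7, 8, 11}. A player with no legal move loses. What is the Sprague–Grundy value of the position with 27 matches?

4

n :  0  1  2  3  4  5  6  7  8  9 10 11 12 13 14 15 16 17 18 19 20 21 22 23 24 25 26 27
G :  0  0  0  1  1  1  2  2  2  3  3  3  4  4  0  0  0  1  1  1  2  2  2  3  3  3  4  4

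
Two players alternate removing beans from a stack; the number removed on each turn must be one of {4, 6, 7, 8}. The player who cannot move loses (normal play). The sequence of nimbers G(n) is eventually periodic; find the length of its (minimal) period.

12

n :  0  1  2  3  4  5  6  7  8  9 10 11 12 13 14 15 16 17 18 19 20 21 22 23 24 25
G :  0  0  0  0  1  1  1  1  2  2  2  2  0  0  0  0  1  1  1  1  2  2  2  2  0  0
G(n+12) = G(n) holds for n = 0,…,7 (a full window of length max(S) = 8), so the sequence is purely periodic with period 12.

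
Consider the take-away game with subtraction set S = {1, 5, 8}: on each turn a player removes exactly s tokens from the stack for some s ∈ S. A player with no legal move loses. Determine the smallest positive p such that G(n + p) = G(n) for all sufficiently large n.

n :  0  1  2  3  4  5  6  7  8  9 10 11 12 13 14 15 16 17 18 19 20 21 22 23 24 25 26 27
G :  0  1  0  1  0  1  0  1  2  3  2  3  2  0  1  0  1  0  1  0  1  2  3  2  3  2  0  1
G(n+13) = G(n) holds for n = 0,…,7 (a full window of length max(S) = 8), so the sequence is purely periodic with period 13.

13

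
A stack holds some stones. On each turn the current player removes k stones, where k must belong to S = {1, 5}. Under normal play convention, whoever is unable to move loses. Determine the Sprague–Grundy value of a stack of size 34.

n :  0  1  2  3  4  5  6  7  8  9 10 11 12 13 14 15 16 17 18 19 20 21 22 23 24 25 26 27 28 29 30 31 32 33 34
G :  0  1  0  1  0  1  0  1  0  1  0  1  0  1  0  1  0  1  0  1  0  1  0  1  0  1  0  1  0  1  0  1  0  1  0

0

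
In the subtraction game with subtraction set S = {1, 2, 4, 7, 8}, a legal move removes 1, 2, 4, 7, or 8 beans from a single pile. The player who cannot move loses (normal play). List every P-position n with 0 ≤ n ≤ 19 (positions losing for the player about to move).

0, 3, 6, 9, 12, 15, 18

n :  0  1  2  3  4  5  6  7  8  9 10 11 12 13 14 15 16 17 18 19
G :  0  1  2  0  1  2  0  1  2  0  1  2  0  1  2  0  1  2  0  1
P-positions are exactly the n with G(n) = 0.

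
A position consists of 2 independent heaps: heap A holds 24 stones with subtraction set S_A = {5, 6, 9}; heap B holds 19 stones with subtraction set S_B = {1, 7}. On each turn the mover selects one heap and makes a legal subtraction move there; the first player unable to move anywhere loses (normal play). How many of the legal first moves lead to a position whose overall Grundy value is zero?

Heap A, S = {5, 6, 9}:
n :  0  1  2  3  4  5  6  7  8  9 10 11 12 13 14 15 16 17 18 19 20 21 22 23 24
G :  0  0  0  0  0  1  1  1  1  1  2  2  2  2  0  0  0  0  0  1  1  1  1  1  2
G_A(24) = 2.
Heap B, S = {1, 7}:
n :  0  1  2  3  4  5  6  7  8  9 10 11 12 13 14 15 16 17 18 19
G :  0  1  0  1  0  1  0  1  0  1  0  1  0  1  0  1  0  1  0  1
G_B(19) = 1.
Combined Grundy value = 2 ⊕ 1 = 3.
A winning move leaves total XOR = 0, i.e. changes one component's Grundy value g to g ⊕ X where X is the current total.
Heap A: need g' = 2⊕3 = 1. Options: 24−5→G=1, 24−6→G=0, 24−9→G=0. Hits: 1.
Heap B: need g' = 1⊕3 = 2. Options: 19−1→G=0, 19−7→G=0. Hits: 0.

1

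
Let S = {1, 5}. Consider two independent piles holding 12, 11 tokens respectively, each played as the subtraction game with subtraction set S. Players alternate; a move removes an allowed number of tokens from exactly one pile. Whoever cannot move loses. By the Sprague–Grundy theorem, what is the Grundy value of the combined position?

All piles use S = {1, 5}:
G(0) = 0
G(1) = mex{0} = 1
G(2) = mex{1} = 0
G(3) = mex{0} = 1
G(4) = mex{1} = 0
G(5) = mex{0,0} = 1
G(6) = mex{1,1} = 0
G(7) = mex{0,0} = 1
G(8) = mex{1,1} = 0
G(9) = mex{0,0} = 1
G(10) = mex{1,1} = 0
G(11) = mex{0,0} = 1
G(12) = mex{1,1} = 0
Pile A: G(12) = 0.
Pile B: G(11) = 1.
Combined Grundy value = 0 ⊕ 1 = 1.

1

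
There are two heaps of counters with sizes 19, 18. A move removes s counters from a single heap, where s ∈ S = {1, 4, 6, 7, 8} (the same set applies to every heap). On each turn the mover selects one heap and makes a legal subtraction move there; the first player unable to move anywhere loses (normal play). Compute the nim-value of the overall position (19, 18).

2

All heaps use S = {1, 4, 6, 7, 8}:
G(0) = 0
G(1) = mex{0} = 1
G(2) = mex{1} = 0
G(3) = mex{0} = 1
G(4) = mex{1,0} = 2
G(5) = mex{2,1} = 0
G(6) = mex{0,0,0} = 1
G(7) = mex{1,1,1,0} = 2
G(8) = mex{2,2,0,1,0} = 3
G(9) = mex{3,0,1,0,1} = 2
G(10) = mex{2,1,2,1,0} = 3
G(11) = mex{3,2,0,2,1} = 4
G(12) = mex{4,3,1,0,2} = 5
G(13) = mex{5,2,2,1,0} = 3
G(14) = mex{3,3,3,2,1} = 0
G(15) = mex{0,4,2,3,2} = 1
G(16) = mex{1,5,3,2,3} = 0
G(17) = mex{0,3,4,3,2} = 1
G(18) = mex{1,0,5,4,3} = 2
G(19) = mex{2,1,3,5,4} = 0
Heap A: G(19) = 0.
Heap B: G(18) = 2.
Combined Grundy value = 0 ⊕ 2 = 2.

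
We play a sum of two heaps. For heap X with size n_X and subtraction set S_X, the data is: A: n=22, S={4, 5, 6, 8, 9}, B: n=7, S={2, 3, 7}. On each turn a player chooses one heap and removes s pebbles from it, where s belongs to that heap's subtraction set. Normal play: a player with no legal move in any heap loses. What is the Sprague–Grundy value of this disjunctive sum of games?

Heap A, S = {4, 5, 6, 8, 9}:
G(0) = 0
G(1) = mex{} = 0
G(2) = mex{} = 0
G(3) = mex{} = 0
G(4) = mex{0} = 1
G(5) = mex{0,0} = 1
G(6) = mex{0,0,0} = 1
G(7) = mex{0,0,0} = 1
G(8) = mex{1,0,0,0} = 2
G(9) = mex{1,1,0,0,0} = 2
G(10) = mex{1,1,1,0,0} = 2
G(11) = mex{1,1,1,0,0} = 2
G(12) = mex{2,1,1,1,0} = 3
G(13) = mex{2,2,1,1,1} = 0
G(14) = mex{2,2,2,1,1} = 0
G(15) = mex{2,2,2,1,1} = 0
G(16) = mex{3,2,2,2,1} = 0
G(17) = mex{0,3,2,2,2} = 1
G(18) = mex{0,0,3,2,2} = 1
G(19) = mex{0,0,0,2,2} = 1
G(20) = mex{0,0,0,3,2} = 1
G(21) = mex{1,0,0,0,3} = 2
G(22) = mex{1,1,0,0,0} = 2
G_A(22) = 2.
Heap B, S = {2, 3, 7}:
n : 0 1 2 3 4 5 6 7
G : 0 0 1 1 2 0 0 1
G_B(7) = 1.
Combined Grundy value = 2 ⊕ 1 = 3.

3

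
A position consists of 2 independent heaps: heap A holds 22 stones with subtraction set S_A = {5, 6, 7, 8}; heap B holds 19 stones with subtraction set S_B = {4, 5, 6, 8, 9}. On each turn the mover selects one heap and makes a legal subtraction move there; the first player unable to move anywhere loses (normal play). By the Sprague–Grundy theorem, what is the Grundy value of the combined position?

Heap A, S = {5, 6, 7, 8}:
G(0) = 0
G(1) = mex{} = 0
G(2) = mex{} = 0
G(3) = mex{} = 0
G(4) = mex{} = 0
G(5) = mex{0} = 1
G(6) = mex{0,0} = 1
G(7) = mex{0,0,0} = 1
G(8) = mex{0,0,0,0} = 1
G(9) = mex{0,0,0,0} = 1
G(10) = mex{1,0,0,0} = 2
G(11) = mex{1,1,0,0} = 2
G(12) = mex{1,1,1,0} = 2
G(13) = mex{1,1,1,1} = 0
G(14) = mex{1,1,1,1} = 0
G(15) = mex{2,1,1,1} = 0
G(16) = mex{2,2,1,1} = 0
G(17) = mex{2,2,2,1} = 0
G(18) = mex{0,2,2,2} = 1
G(19) = mex{0,0,2,2} = 1
G(20) = mex{0,0,0,2} = 1
G(21) = mex{0,0,0,0} = 1
G(22) = mex{0,0,0,0} = 1
G_A(22) = 1.
Heap B, S = {4, 5, 6, 8, 9}:
n :  0  1  2  3  4  5  6  7  8  9 10 11 12 13 14 15 16 17 18 19
G :  0  0  0  0  1  1  1  1  2  2  2  2  3  0  0  0  0  1  1  1
G_B(19) = 1.
Combined Grundy value = 1 ⊕ 1 = 0.

0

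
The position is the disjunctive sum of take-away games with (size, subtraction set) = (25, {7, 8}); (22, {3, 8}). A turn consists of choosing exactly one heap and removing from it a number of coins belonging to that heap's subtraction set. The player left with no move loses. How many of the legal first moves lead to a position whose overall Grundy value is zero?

3

Heap A, S = {7, 8}:
n :  0  1  2  3  4  5  6  7  8  9 10 11 12 13 14 15 16 17 18 19 20 21 22 23 24 25
G :  0  0  0  0  0  0  0  1  1  1  1  1  1  1  2  0  0  0  0  0  0  0  1  1  1  1
G_A(25) = 1.
Heap B, S = {3, 8}:
G(0) = 0
G(1) = mex{} = 0
G(2) = mex{} = 0
G(3) = mex{0} = 1
G(4) = mex{0} = 1
G(5) = mex{0} = 1
G(6) = mex{1} = 0
G(7) = mex{1} = 0
G(8) = mex{1,0} = 2
G(9) = mex{0,0} = 1
G(10) = mex{0,0} = 1
G(11) = mex{2,1} = 0
G(12) = mex{1,1} = 0
G(13) = mex{1,1} = 0
G(14) = mex{0,0} = 1
G(15) = mex{0,0} = 1
G(16) = mex{0,2} = 1
G(17) = mex{1,1} = 0
G(18) = mex{1,1} = 0
G(19) = mex{1,0} = 2
G(20) = mex{0,0} = 1
G(21) = mex{0,0} = 1
G(22) = mex{2,1} = 0
G_B(22) = 0.
Combined Grundy value = 1 ⊕ 0 = 1.
A winning move leaves total XOR = 0, i.e. changes one component's Grundy value g to g ⊕ X where X is the current total.
Heap A: need g' = 1⊕1 = 0. Options: 25−7→G=0, 25−8→G=0. Hits: 2.
Heap B: need g' = 0⊕1 = 1. Options: 22−3→G=2, 22−8→G=1. Hits: 1.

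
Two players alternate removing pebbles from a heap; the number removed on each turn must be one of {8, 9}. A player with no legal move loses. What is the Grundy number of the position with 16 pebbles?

G(0) = 0
G(1) = mex{} = 0
G(2) = mex{} = 0
G(3) = mex{} = 0
G(4) = mex{} = 0
G(5) = mex{} = 0
G(6) = mex{} = 0
G(7) = mex{} = 0
G(8) = mex{0} = 1
G(9) = mex{0,0} = 1
G(10) = mex{0,0} = 1
G(11) = mex{0,0} = 1
G(12) = mex{0,0} = 1
G(13) = mex{0,0} = 1
G(14) = mex{0,0} = 1
G(15) = mex{0,0} = 1
G(16) = mex{1,0} = 2

2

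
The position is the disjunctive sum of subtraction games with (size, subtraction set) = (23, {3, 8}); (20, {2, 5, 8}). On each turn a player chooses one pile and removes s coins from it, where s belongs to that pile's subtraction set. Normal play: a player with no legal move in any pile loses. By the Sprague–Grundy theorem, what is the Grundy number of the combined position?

Pile A, S = {3, 8}:
G(0) = 0
G(1) = mex{} = 0
G(2) = mex{} = 0
G(3) = mex{0} = 1
G(4) = mex{0} = 1
G(5) = mex{0} = 1
G(6) = mex{1} = 0
G(7) = mex{1} = 0
G(8) = mex{1,0} = 2
G(9) = mex{0,0} = 1
G(10) = mex{0,0} = 1
G(11) = mex{2,1} = 0
G(12) = mex{1,1} = 0
G(13) = mex{1,1} = 0
G(14) = mex{0,0} = 1
G(15) = mex{0,0} = 1
G(16) = mex{0,2} = 1
G(17) = mex{1,1} = 0
G(18) = mex{1,1} = 0
G(19) = mex{1,0} = 2
G(20) = mex{0,0} = 1
G(21) = mex{0,0} = 1
G(22) = mex{2,1} = 0
G(23) = mex{1,1} = 0
G_A(23) = 0.
Pile B, S = {2, 5, 8}:
G(0) = 0
G(1) = mex{} = 0
G(2) = mex{0} = 1
G(3) = mex{0} = 1
G(4) = mex{1} = 0
G(5) = mex{1,0} = 2
G(6) = mex{0,0} = 1
G(7) = mex{2,1} = 0
G(8) = mex{1,1,0} = 2
G(9) = mex{0,0,0} = 1
G(10) = mex{2,2,1} = 0
G(11) = mex{1,1,1} = 0
G(12) = mex{0,0,0} = 1
G(13) = mex{0,2,2} = 1
G(14) = mex{1,1,1} = 0
G(15) = mex{1,0,0} = 2
G(16) = mex{0,0,2} = 1
G(17) = mex{2,1,1} = 0
G(18) = mex{1,1,0} = 2
G(19) = mex{0,0,0} = 1
G(20) = mex{2,2,1} = 0
G_B(20) = 0.
Combined Grundy value = 0 ⊕ 0 = 0.

0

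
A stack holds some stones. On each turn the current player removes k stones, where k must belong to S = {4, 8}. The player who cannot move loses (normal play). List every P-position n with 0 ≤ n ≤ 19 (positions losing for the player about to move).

n :  0  1  2  3  4  5  6  7  8  9 10 11 12 13 14 15 16 17 18 19
G :  0  0  0  0  1  1  1  1  2  2  2  2  0  0  0  0  1  1  1  1
P-positions are exactly the n with G(n) = 0.

0, 1, 2, 3, 12, 13, 14, 15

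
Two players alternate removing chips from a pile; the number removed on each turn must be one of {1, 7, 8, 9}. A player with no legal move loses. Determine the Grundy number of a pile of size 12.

2

n :  0  1  2  3  4  5  6  7  8  9 10 11 12
G :  0  1  0  1  0  1  0  1  2  3  2  3  2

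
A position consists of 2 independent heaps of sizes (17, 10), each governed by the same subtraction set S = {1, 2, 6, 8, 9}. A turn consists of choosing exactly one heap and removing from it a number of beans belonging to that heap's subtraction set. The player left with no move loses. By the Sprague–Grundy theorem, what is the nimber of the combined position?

All heaps use S = {1, 2, 6, 8, 9}:
G(0) = 0
G(1) = mex{0} = 1
G(2) = mex{1,0} = 2
G(3) = mex{2,1} = 0
G(4) = mex{0,2} = 1
G(5) = mex{1,0} = 2
G(6) = mex{2,1,0} = 3
G(7) = mex{3,2,1} = 0
G(8) = mex{0,3,2,0} = 1
G(9) = mex{1,0,0,1,0} = 2
G(10) = mex{2,1,1,2,1} = 0
G(11) = mex{0,2,2,0,2} = 1
G(12) = mex{1,0,3,1,0} = 2
G(13) = mex{2,1,0,2,1} = 3
G(14) = mex{3,2,1,3,2} = 0
G(15) = mex{0,3,2,0,3} = 1
G(16) = mex{1,0,0,1,0} = 2
G(17) = mex{2,1,1,2,1} = 0
Heap A: G(17) = 0.
Heap B: G(10) = 0.
Combined Grundy value = 0 ⊕ 0 = 0.

0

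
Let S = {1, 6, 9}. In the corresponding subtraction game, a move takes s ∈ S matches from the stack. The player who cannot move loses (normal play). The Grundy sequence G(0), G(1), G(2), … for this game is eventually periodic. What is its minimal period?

n :  0  1  2  3  4  5  6  7  8  9 10 11 12 13 14 15 16 17 18 19 20 21 22 23 24 25 26
G :  0  1  0  1  0  1  2  0  1  2  3  2  0  1  0  1  2  0  1  0  1  2  0  1  0  1  2
From n = 11 onward G(n+5) = G(n); since this holds over max(S) = 9 consecutive positions the period is 5 (pre-period 11).

5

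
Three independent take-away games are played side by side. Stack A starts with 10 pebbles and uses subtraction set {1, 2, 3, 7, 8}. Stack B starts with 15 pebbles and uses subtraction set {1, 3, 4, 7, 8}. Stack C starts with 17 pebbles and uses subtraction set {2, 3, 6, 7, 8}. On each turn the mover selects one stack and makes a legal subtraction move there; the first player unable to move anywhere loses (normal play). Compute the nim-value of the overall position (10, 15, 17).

2

Stack A, S = {1, 2, 3, 7, 8}:
G(0) = 0
G(1) = mex{0} = 1
G(2) = mex{1,0} = 2
G(3) = mex{2,1,0} = 3
G(4) = mex{3,2,1} = 0
G(5) = mex{0,3,2} = 1
G(6) = mex{1,0,3} = 2
G(7) = mex{2,1,0,0} = 3
G(8) = mex{3,2,1,1,0} = 4
G(9) = mex{4,3,2,2,1} = 0
G(10) = mex{0,4,3,3,2} = 1
G_A(10) = 1.
Stack B, S = {1, 3, 4, 7, 8}:
n :  0  1  2  3  4  5  6  7  8  9 10 11 12 13 14 15
G :  0  1  0  1  2  3  2  3  4  5  4  0  1  0  1  2
G_B(15) = 2.
Stack C, S = {2, 3, 6, 7, 8}:
G(0) = 0
G(1) = mex{} = 0
G(2) = mex{0} = 1
G(3) = mex{0,0} = 1
G(4) = mex{1,0} = 2
G(5) = mex{1,1} = 0
G(6) = mex{2,1,0} = 3
G(7) = mex{0,2,0,0} = 1
G(8) = mex{3,0,1,0,0} = 2
G(9) = mex{1,3,1,1,0} = 2
G(10) = mex{2,1,2,1,1} = 0
G(11) = mex{2,2,0,2,1} = 3
G(12) = mex{0,2,3,0,2} = 1
G(13) = mex{3,0,1,3,0} = 2
G(14) = mex{1,3,2,1,3} = 0
G(15) = mex{2,1,2,2,1} = 0
G(16) = mex{0,2,0,2,2} = 1
G(17) = mex{0,0,3,0,2} = 1
G_C(17) = 1.
Combined Grundy value = 1 ⊕ 2 ⊕ 1 = 2.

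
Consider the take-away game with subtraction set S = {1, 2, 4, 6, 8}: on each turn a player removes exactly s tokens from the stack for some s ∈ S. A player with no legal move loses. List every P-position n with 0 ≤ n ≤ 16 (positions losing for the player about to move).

G(0) = 0
G(1) = mex{0} = 1
G(2) = mex{1,0} = 2
G(3) = mex{2,1} = 0
G(4) = mex{0,2,0} = 1
G(5) = mex{1,0,1} = 2
G(6) = mex{2,1,2,0} = 3
G(7) = mex{3,2,0,1} = 4
G(8) = mex{4,3,1,2,0} = 5
G(9) = mex{5,4,2,0,1} = 3
G(10) = mex{3,5,3,1,2} = 0
G(11) = mex{0,3,4,2,0} = 1
G(12) = mex{1,0,5,3,1} = 2
G(13) = mex{2,1,3,4,2} = 0
G(14) = mex{0,2,0,5,3} = 1
G(15) = mex{1,0,1,3,4} = 2
G(16) = mex{2,1,2,0,5} = 3
P-positions are exactly the n with G(n) = 0.

0, 3, 10, 13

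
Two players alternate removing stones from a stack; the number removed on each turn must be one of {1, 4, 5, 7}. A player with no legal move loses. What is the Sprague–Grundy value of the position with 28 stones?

2

G(0) = 0
G(1) = mex{0} = 1
G(2) = mex{1} = 0
G(3) = mex{0} = 1
G(4) = mex{1,0} = 2
G(5) = mex{2,1,0} = 3
G(6) = mex{3,0,1} = 2
G(7) = mex{2,1,0,0} = 3
G(8) = mex{3,2,1,1} = 0
G(9) = mex{0,3,2,0} = 1
G(10) = mex{1,2,3,1} = 0
G(11) = mex{0,3,2,2} = 1
G(12) = mex{1,0,3,3} = 2
G(13) = mex{2,1,0,2} = 3
G(14) = mex{3,0,1,3} = 2
G(15) = mex{2,1,0,0} = 3
G(16) = mex{3,2,1,1} = 0
G(17) = mex{0,3,2,0} = 1
G(18) = mex{1,2,3,1} = 0
G(19) = mex{0,3,2,2} = 1
G(20) = mex{1,0,3,3} = 2
G(21) = mex{2,1,0,2} = 3
G(22) = mex{3,0,1,3} = 2
G(23) = mex{2,1,0,0} = 3
G(24) = mex{3,2,1,1} = 0
G(25) = mex{0,3,2,0} = 1
G(26) = mex{1,2,3,1} = 0
G(27) = mex{0,3,2,2} = 1
G(28) = mex{1,0,3,3} = 2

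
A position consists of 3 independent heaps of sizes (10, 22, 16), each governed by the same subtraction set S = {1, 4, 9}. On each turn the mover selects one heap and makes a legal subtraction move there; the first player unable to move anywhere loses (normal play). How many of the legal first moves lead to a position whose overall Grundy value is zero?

All heaps use S = {1, 4, 9}:
G(0) = 0
G(1) = mex{0} = 1
G(2) = mex{1} = 0
G(3) = mex{0} = 1
G(4) = mex{1,0} = 2
G(5) = mex{2,1} = 0
G(6) = mex{0,0} = 1
G(7) = mex{1,1} = 0
G(8) = mex{0,2} = 1
G(9) = mex{1,0,0} = 2
G(10) = mex{2,1,1} = 0
G(11) = mex{0,0,0} = 1
G(12) = mex{1,1,1} = 0
G(13) = mex{0,2,2} = 1
G(14) = mex{1,0,0} = 2
G(15) = mex{2,1,1} = 0
G(16) = mex{0,0,0} = 1
G(17) = mex{1,1,1} = 0
G(18) = mex{0,2,2} = 1
G(19) = mex{1,0,0} = 2
G(20) = mex{2,1,1} = 0
G(21) = mex{0,0,0} = 1
G(22) = mex{1,1,1} = 0
Heap A: G(10) = 0.
Heap B: G(22) = 0.
Heap C: G(16) = 1.
Combined Grundy value = 0 ⊕ 0 ⊕ 1 = 1.
A winning move leaves total XOR = 0, i.e. changes one component's Grundy value g to g ⊕ X where X is the current total.
Heap A: need g' = 0⊕1 = 1. Options: 10−1→G=2, 10−4→G=1, 10−9→G=1. Hits: 2.
Heap B: need g' = 0⊕1 = 1. Options: 22−1→G=1, 22−4→G=1, 22−9→G=1. Hits: 3.
Heap C: need g' = 1⊕1 = 0. Options: 16−1→G=0, 16−4→G=0, 16−9→G=0. Hits: 3.

8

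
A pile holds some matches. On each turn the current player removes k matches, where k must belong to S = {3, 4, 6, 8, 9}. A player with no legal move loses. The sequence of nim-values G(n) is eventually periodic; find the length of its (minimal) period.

12

n :  0  1  2  3  4  5  6  7  8  9 10 11 12 13 14 15 16 17 18 19 20 21 22 23 24 25
G :  0  0  0  1  1  1  2  2  2  3  3  3  0  0  0  1  1  1  2  2  2  3  3  3  0  0
G(n+12) = G(n) holds for n = 0,…,8 (a full window of length max(S) = 9), so the sequence is purely periodic with period 12.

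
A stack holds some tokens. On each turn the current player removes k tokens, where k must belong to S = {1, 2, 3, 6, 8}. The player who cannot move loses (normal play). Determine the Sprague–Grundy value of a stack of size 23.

n :  0  1  2  3  4  5  6  7  8  9 10 11 12 13 14 15 16 17 18 19 20 21 22 23
G :  0  1  2  3  0  1  2  3  4  0  1  2  3  0  1  2  3  4  0  1  2  3  0  1

1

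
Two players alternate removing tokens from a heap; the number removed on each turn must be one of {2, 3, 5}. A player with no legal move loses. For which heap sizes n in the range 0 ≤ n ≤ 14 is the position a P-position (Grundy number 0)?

0, 1, 7, 8, 14

G(0) = 0
G(1) = mex{} = 0
G(2) = mex{0} = 1
G(3) = mex{0,0} = 1
G(4) = mex{1,0} = 2
G(5) = mex{1,1,0} = 2
G(6) = mex{2,1,0} = 3
G(7) = mex{2,2,1} = 0
G(8) = mex{3,2,1} = 0
G(9) = mex{0,3,2} = 1
G(10) = mex{0,0,2} = 1
G(11) = mex{1,0,3} = 2
G(12) = mex{1,1,0} = 2
G(13) = mex{2,1,0} = 3
G(14) = mex{2,2,1} = 0
P-positions are exactly the n with G(n) = 0.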